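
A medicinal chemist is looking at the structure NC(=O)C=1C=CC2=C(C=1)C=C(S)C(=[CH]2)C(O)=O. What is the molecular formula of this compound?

Walk through each heavy atom and fill implicit hydrogens from standard valence (C 4, N 3, O 2, S 2, halogen 1):
  atom 1: N, bond orders sum to 1 (valence 3) → 2 H
  atom 2: C, bond orders sum to 4 (valence 4) → 0 H
  atom 3: O, bond orders sum to 2 (valence 2) → 0 H
  atom 4: C, bond orders sum to 4 (valence 4) → 0 H
  atom 5: C, bond orders sum to 3 (valence 4) → 1 H
  atom 6: C, bond orders sum to 3 (valence 4) → 1 H
  atom 7: C, bond orders sum to 4 (valence 4) → 0 H
  atom 8: C, bond orders sum to 4 (valence 4) → 0 H
  atom 9: C, bond orders sum to 3 (valence 4) → 1 H
  atom 10: C, bond orders sum to 3 (valence 4) → 1 H
  atom 11: C, bond orders sum to 4 (valence 4) → 0 H
  atom 12: S, bond orders sum to 1 (valence 2) → 1 H
  atom 13: C, bond orders sum to 4 (valence 4) → 0 H
  atom 14: C with explicit H count 1
  atom 15: C, bond orders sum to 4 (valence 4) → 0 H
  atom 16: O, bond orders sum to 1 (valence 2) → 1 H
  atom 17: O, bond orders sum to 2 (valence 2) → 0 H
Totals → C:12, H:9, N:1, O:3, S:1.

C12H9NO3S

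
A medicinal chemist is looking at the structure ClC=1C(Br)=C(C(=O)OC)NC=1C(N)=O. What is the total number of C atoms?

7

Count every carbon token in the SMILES (each C, including those in ring-closure positions and inside branches).
Carbon count: 7.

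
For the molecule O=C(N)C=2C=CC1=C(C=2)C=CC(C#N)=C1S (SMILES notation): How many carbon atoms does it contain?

12

Count every carbon token in the SMILES (each C, including those in ring-closure positions and inside branches).
Carbon count: 12.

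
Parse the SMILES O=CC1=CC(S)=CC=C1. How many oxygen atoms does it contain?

1

Scan the SMILES for O atoms (remember two-letter symbols like Cl and Br are single atoms).
Oxygen count: 1.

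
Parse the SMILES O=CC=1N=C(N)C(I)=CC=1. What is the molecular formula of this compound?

C6H5IN2O

Walk through each heavy atom and fill implicit hydrogens from standard valence (C 4, N 3, O 2, S 2, halogen 1):
  atom 1: O, bond orders sum to 2 (valence 2) → 0 H
  atom 2: C, bond orders sum to 3 (valence 4) → 1 H
  atom 3: C, bond orders sum to 4 (valence 4) → 0 H
  atom 4: N, bond orders sum to 3 (valence 3) → 0 H
  atom 5: C, bond orders sum to 4 (valence 4) → 0 H
  atom 6: N, bond orders sum to 1 (valence 3) → 2 H
  atom 7: C, bond orders sum to 4 (valence 4) → 0 H
  atom 8: I (halogen, monovalent) → 0 H
  atom 9: C, bond orders sum to 3 (valence 4) → 1 H
  atom 10: C, bond orders sum to 3 (valence 4) → 1 H
Totals → C:6, H:5, I:1, N:2, O:1.
In Hill order: C6H5IN2O.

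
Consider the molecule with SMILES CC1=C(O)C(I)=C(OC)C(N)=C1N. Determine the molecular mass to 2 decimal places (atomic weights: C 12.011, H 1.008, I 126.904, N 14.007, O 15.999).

First, the molecular formula is C8H11IN2O2 (counting implicit H from valence).
  C: 8 × 12.011 = 96.088
  H: 11 × 1.008 = 11.088
  I: 1 × 126.904 = 126.904
  N: 2 × 14.007 = 28.014
  O: 2 × 15.999 = 31.998
Sum: 8×12.011 + 11×1.008 + 1×126.904 + 2×14.007 + 2×15.999 = 294.092 → 294.09 g/mol.

294.09 g/mol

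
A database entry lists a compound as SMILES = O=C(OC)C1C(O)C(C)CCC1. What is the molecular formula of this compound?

Walk through each heavy atom and fill implicit hydrogens from standard valence (C 4, N 3, O 2, S 2, halogen 1):
  atom 1: O, bond orders sum to 2 (valence 2) → 0 H
  atom 2: C, bond orders sum to 4 (valence 4) → 0 H
  atom 3: O, bond orders sum to 2 (valence 2) → 0 H
  atom 4: C, bond orders sum to 1 (valence 4) → 3 H
  atom 5: C, bond orders sum to 3 (valence 4) → 1 H
  atom 6: C, bond orders sum to 3 (valence 4) → 1 H
  atom 7: O, bond orders sum to 1 (valence 2) → 1 H
  atom 8: C, bond orders sum to 3 (valence 4) → 1 H
  atom 9: C, bond orders sum to 1 (valence 4) → 3 H
  atom 10: C, bond orders sum to 2 (valence 4) → 2 H
  atom 11: C, bond orders sum to 2 (valence 4) → 2 H
  atom 12: C, bond orders sum to 2 (valence 4) → 2 H
Totals → C:9, H:16, O:3.

C9H16O3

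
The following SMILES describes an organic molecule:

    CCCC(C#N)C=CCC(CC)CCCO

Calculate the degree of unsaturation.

Molecular formula: C14H25NO.
DoU = (2C + 2 + N − H − X) / 2, where X is the halogen count and O/S are ignored.
    = (2·14 + 2 + 1 − 25 − 0) / 2 = 6 / 2 = 3.

3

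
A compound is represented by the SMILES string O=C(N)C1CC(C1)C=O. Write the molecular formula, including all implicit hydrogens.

C6H9NO2

Walk through each heavy atom and fill implicit hydrogens from standard valence (C 4, N 3, O 2, S 2, halogen 1):
  atom 1: O, bond orders sum to 2 (valence 2) → 0 H
  atom 2: C, bond orders sum to 4 (valence 4) → 0 H
  atom 3: N, bond orders sum to 1 (valence 3) → 2 H
  atom 4: C, bond orders sum to 3 (valence 4) → 1 H
  atom 5: C, bond orders sum to 2 (valence 4) → 2 H
  atom 6: C, bond orders sum to 3 (valence 4) → 1 H
  atom 7: C, bond orders sum to 2 (valence 4) → 2 H
  atom 8: C, bond orders sum to 3 (valence 4) → 1 H
  atom 9: O, bond orders sum to 2 (valence 2) → 0 H
Totals → C:6, H:9, N:1, O:2.
In Hill order: C6H9NO2.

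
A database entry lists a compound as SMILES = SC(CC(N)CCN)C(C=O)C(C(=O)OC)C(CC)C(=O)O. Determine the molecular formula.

Walk through each heavy atom and fill implicit hydrogens from standard valence (C 4, N 3, O 2, S 2, halogen 1):
  atom 1: S, bond orders sum to 1 (valence 2) → 1 H
  atom 2: C, bond orders sum to 3 (valence 4) → 1 H
  atom 3: C, bond orders sum to 2 (valence 4) → 2 H
  atom 4: C, bond orders sum to 3 (valence 4) → 1 H
  atom 5: N, bond orders sum to 1 (valence 3) → 2 H
  atom 6: C, bond orders sum to 2 (valence 4) → 2 H
  atom 7: C, bond orders sum to 2 (valence 4) → 2 H
  atom 8: N, bond orders sum to 1 (valence 3) → 2 H
  atom 9: C, bond orders sum to 3 (valence 4) → 1 H
  atom 10: C, bond orders sum to 3 (valence 4) → 1 H
  atom 11: O, bond orders sum to 2 (valence 2) → 0 H
  atom 12: C, bond orders sum to 3 (valence 4) → 1 H
  atom 13: C, bond orders sum to 4 (valence 4) → 0 H
  atom 14: O, bond orders sum to 2 (valence 2) → 0 H
  atom 15: O, bond orders sum to 2 (valence 2) → 0 H
  atom 16: C, bond orders sum to 1 (valence 4) → 3 H
  atom 17: C, bond orders sum to 3 (valence 4) → 1 H
  atom 18: C, bond orders sum to 2 (valence 4) → 2 H
  atom 19: C, bond orders sum to 1 (valence 4) → 3 H
  atom 20: C, bond orders sum to 4 (valence 4) → 0 H
  atom 21: O, bond orders sum to 2 (valence 2) → 0 H
  atom 22: O, bond orders sum to 1 (valence 2) → 1 H
Totals → C:14, H:26, N:2, O:5, S:1.

C14H26N2O5S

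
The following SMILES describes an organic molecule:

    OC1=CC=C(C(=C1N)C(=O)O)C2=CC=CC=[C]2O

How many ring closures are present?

2

In SMILES, each pair of matching ring-closure digits denotes one ring-closing bond; the number of such bonds equals the number of independent rings.
Ring-closure bonds here: 2.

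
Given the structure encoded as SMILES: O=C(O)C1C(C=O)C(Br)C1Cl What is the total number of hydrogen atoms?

Walk through each heavy atom and fill implicit hydrogens from standard valence (C 4, N 3, O 2, S 2, halogen 1):
  atom 1: O, bond orders sum to 2 (valence 2) → 0 H
  atom 2: C, bond orders sum to 4 (valence 4) → 0 H
  atom 3: O, bond orders sum to 1 (valence 2) → 1 H
  atom 4: C, bond orders sum to 3 (valence 4) → 1 H
  atom 5: C, bond orders sum to 3 (valence 4) → 1 H
  atom 6: C, bond orders sum to 3 (valence 4) → 1 H
  atom 7: O, bond orders sum to 2 (valence 2) → 0 H
  atom 8: C, bond orders sum to 3 (valence 4) → 1 H
  atom 9: Br (halogen, monovalent) → 0 H
  atom 10: C, bond orders sum to 3 (valence 4) → 1 H
  atom 11: Cl (halogen, monovalent) → 0 H
Total hydrogens: 6.

6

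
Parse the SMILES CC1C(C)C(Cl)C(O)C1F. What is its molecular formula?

C7H12ClFO

Walk through each heavy atom and fill implicit hydrogens from standard valence (C 4, N 3, O 2, S 2, halogen 1):
  atom 1: C, bond orders sum to 1 (valence 4) → 3 H
  atom 2: C, bond orders sum to 3 (valence 4) → 1 H
  atom 3: C, bond orders sum to 3 (valence 4) → 1 H
  atom 4: C, bond orders sum to 1 (valence 4) → 3 H
  atom 5: C, bond orders sum to 3 (valence 4) → 1 H
  atom 6: Cl (halogen, monovalent) → 0 H
  atom 7: C, bond orders sum to 3 (valence 4) → 1 H
  atom 8: O, bond orders sum to 1 (valence 2) → 1 H
  atom 9: C, bond orders sum to 3 (valence 4) → 1 H
  atom 10: F (halogen, monovalent) → 0 H
Totals → C:7, H:12, Cl:1, F:1, O:1.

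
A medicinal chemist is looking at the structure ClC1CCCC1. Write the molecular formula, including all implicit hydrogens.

Walk through each heavy atom and fill implicit hydrogens from standard valence (C 4, N 3, O 2, S 2, halogen 1):
  atom 1: Cl (halogen, monovalent) → 0 H
  atom 2: C, bond orders sum to 3 (valence 4) → 1 H
  atom 3: C, bond orders sum to 2 (valence 4) → 2 H
  atom 4: C, bond orders sum to 2 (valence 4) → 2 H
  atom 5: C, bond orders sum to 2 (valence 4) → 2 H
  atom 6: C, bond orders sum to 2 (valence 4) → 2 H
Totals → C:5, H:9, Cl:1.
In Hill order: C5H9Cl.

C5H9Cl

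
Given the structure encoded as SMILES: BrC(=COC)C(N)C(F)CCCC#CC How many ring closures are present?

In SMILES, each pair of matching ring-closure digits denotes one ring-closing bond; the number of such bonds equals the number of independent rings.
Ring-closure bonds here: 0.

0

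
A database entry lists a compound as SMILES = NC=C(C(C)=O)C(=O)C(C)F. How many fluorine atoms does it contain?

Scan the SMILES for F atoms (remember two-letter symbols like Cl and Br are single atoms).
Fluorine count: 1.

1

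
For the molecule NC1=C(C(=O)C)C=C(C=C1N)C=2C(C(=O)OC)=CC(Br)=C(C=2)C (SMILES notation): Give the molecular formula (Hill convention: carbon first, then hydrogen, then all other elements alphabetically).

Walk through each heavy atom and fill implicit hydrogens from standard valence (C 4, N 3, O 2, S 2, halogen 1):
  atom 1: N, bond orders sum to 1 (valence 3) → 2 H
  atom 2: C, bond orders sum to 4 (valence 4) → 0 H
  atom 3: C, bond orders sum to 4 (valence 4) → 0 H
  atom 4: C, bond orders sum to 4 (valence 4) → 0 H
  atom 5: O, bond orders sum to 2 (valence 2) → 0 H
  atom 6: C, bond orders sum to 1 (valence 4) → 3 H
  atom 7: C, bond orders sum to 3 (valence 4) → 1 H
  atom 8: C, bond orders sum to 4 (valence 4) → 0 H
  atom 9: C, bond orders sum to 3 (valence 4) → 1 H
  atom 10: C, bond orders sum to 4 (valence 4) → 0 H
  atom 11: N, bond orders sum to 1 (valence 3) → 2 H
  atom 12: C, bond orders sum to 4 (valence 4) → 0 H
  atom 13: C, bond orders sum to 4 (valence 4) → 0 H
  atom 14: C, bond orders sum to 4 (valence 4) → 0 H
  atom 15: O, bond orders sum to 2 (valence 2) → 0 H
  atom 16: O, bond orders sum to 2 (valence 2) → 0 H
  atom 17: C, bond orders sum to 1 (valence 4) → 3 H
  atom 18: C, bond orders sum to 3 (valence 4) → 1 H
  atom 19: C, bond orders sum to 4 (valence 4) → 0 H
  atom 20: Br (halogen, monovalent) → 0 H
  atom 21: C, bond orders sum to 4 (valence 4) → 0 H
  atom 22: C, bond orders sum to 3 (valence 4) → 1 H
  atom 23: C, bond orders sum to 1 (valence 4) → 3 H
Totals → C:17, H:17, Br:1, N:2, O:3.
In Hill order: C17H17BrN2O3.

C17H17BrN2O3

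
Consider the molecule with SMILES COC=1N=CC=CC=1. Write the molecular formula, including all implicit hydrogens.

C6H7NO

Walk through each heavy atom and fill implicit hydrogens from standard valence (C 4, N 3, O 2, S 2, halogen 1):
  atom 1: C, bond orders sum to 1 (valence 4) → 3 H
  atom 2: O, bond orders sum to 2 (valence 2) → 0 H
  atom 3: C, bond orders sum to 4 (valence 4) → 0 H
  atom 4: N, bond orders sum to 3 (valence 3) → 0 H
  atom 5: C, bond orders sum to 3 (valence 4) → 1 H
  atom 6: C, bond orders sum to 3 (valence 4) → 1 H
  atom 7: C, bond orders sum to 3 (valence 4) → 1 H
  atom 8: C, bond orders sum to 3 (valence 4) → 1 H
Totals → C:6, H:7, N:1, O:1.
In Hill order: C6H7NO.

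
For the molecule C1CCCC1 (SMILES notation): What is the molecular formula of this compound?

Walk through each heavy atom and fill implicit hydrogens from standard valence (C 4, N 3, O 2, S 2, halogen 1):
  atom 1: C, bond orders sum to 2 (valence 4) → 2 H
  atom 2: C, bond orders sum to 2 (valence 4) → 2 H
  atom 3: C, bond orders sum to 2 (valence 4) → 2 H
  atom 4: C, bond orders sum to 2 (valence 4) → 2 H
  atom 5: C, bond orders sum to 2 (valence 4) → 2 H
Totals → C:5, H:10.

C5H10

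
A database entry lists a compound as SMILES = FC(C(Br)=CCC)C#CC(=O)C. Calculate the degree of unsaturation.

4

Degree of unsaturation = (number of rings) + (number of π bonds).
Ring closures in the SMILES: 0.
π bonds: 2 double bonds (each 1 DoU), 1 triple bond (each 2 DoU) → 4 DoU from unsaturation.
Total DoU = 0 + 4 = 4.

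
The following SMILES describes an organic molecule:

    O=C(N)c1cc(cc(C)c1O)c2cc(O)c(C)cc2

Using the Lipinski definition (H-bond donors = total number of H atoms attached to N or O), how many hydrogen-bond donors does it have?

Donors: find every N or O and count the H atoms it carries.
  atom 1 (O): bond orders sum to 2 → 0 H
  atom 3 (N): bond orders sum to 1 → 2 H
  atom 11 (O): bond orders sum to 1 → 1 H
  atom 15 (O): bond orders sum to 1 → 1 H
Lipinski HBD = 4.

4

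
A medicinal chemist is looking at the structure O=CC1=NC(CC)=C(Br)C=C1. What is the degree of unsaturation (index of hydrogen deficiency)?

Degree of unsaturation = (number of rings) + (number of π bonds).
Ring closures in the SMILES: 1.
π bonds: 4 double bonds (each 1 DoU) → 4 DoU from unsaturation.
Total DoU = 1 + 4 = 5.

5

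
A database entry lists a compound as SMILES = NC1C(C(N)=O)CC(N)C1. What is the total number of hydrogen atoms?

13

Walk through each heavy atom and fill implicit hydrogens from standard valence (C 4, N 3, O 2, S 2, halogen 1):
  atom 1: N, bond orders sum to 1 (valence 3) → 2 H
  atom 2: C, bond orders sum to 3 (valence 4) → 1 H
  atom 3: C, bond orders sum to 3 (valence 4) → 1 H
  atom 4: C, bond orders sum to 4 (valence 4) → 0 H
  atom 5: N, bond orders sum to 1 (valence 3) → 2 H
  atom 6: O, bond orders sum to 2 (valence 2) → 0 H
  atom 7: C, bond orders sum to 2 (valence 4) → 2 H
  atom 8: C, bond orders sum to 3 (valence 4) → 1 H
  atom 9: N, bond orders sum to 1 (valence 3) → 2 H
  atom 10: C, bond orders sum to 2 (valence 4) → 2 H
Total hydrogens: 13.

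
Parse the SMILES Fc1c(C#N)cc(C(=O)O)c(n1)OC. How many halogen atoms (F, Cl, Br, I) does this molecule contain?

Halogen atoms appear at heavy-atom position 1 (1×F).
Other groups present: 1 carboxylic acid, 1 ether, 1 nitrile.
Halogen count: 1.

1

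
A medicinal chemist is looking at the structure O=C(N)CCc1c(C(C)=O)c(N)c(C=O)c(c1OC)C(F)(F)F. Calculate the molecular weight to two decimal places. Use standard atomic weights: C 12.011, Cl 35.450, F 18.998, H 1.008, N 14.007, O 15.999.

First, the molecular formula is C14H15F3N2O4 (counting implicit H from valence).
  C: 14 × 12.011 = 168.154
  F: 3 × 18.998 = 56.994
  H: 15 × 1.008 = 15.120
  N: 2 × 14.007 = 28.014
  O: 4 × 15.999 = 63.996
Sum: 14×12.011 + 3×18.998 + 15×1.008 + 2×14.007 + 4×15.999 = 332.278 → 332.28 g/mol.

332.28 g/mol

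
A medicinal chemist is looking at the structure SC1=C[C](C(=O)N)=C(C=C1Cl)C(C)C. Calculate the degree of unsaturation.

Molecular formula: C10H12ClNOS.
DoU = (2C + 2 + N − H − X) / 2, where X is the halogen count and O/S are ignored.
    = (2·10 + 2 + 1 − 12 − 1) / 2 = 10 / 2 = 5.

5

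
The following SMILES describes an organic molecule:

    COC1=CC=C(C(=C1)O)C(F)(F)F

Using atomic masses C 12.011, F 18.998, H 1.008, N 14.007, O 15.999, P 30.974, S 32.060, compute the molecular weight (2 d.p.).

192.14 g/mol

First, the molecular formula is C8H7F3O2 (counting implicit H from valence).
  C: 8 × 12.011 = 96.088
  F: 3 × 18.998 = 56.994
  H: 7 × 1.008 = 7.056
  O: 2 × 15.999 = 31.998
Sum: 8×12.011 + 3×18.998 + 7×1.008 + 2×15.999 = 192.136 → 192.14 g/mol.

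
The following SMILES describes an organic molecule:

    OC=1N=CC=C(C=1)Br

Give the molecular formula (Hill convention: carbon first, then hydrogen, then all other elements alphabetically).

Walk through each heavy atom and fill implicit hydrogens from standard valence (C 4, N 3, O 2, S 2, halogen 1):
  atom 1: O, bond orders sum to 1 (valence 2) → 1 H
  atom 2: C, bond orders sum to 4 (valence 4) → 0 H
  atom 3: N, bond orders sum to 3 (valence 3) → 0 H
  atom 4: C, bond orders sum to 3 (valence 4) → 1 H
  atom 5: C, bond orders sum to 3 (valence 4) → 1 H
  atom 6: C, bond orders sum to 4 (valence 4) → 0 H
  atom 7: C, bond orders sum to 3 (valence 4) → 1 H
  atom 8: Br (halogen, monovalent) → 0 H
Totals → C:5, H:4, Br:1, N:1, O:1.
In Hill order: C5H4BrNO.

C5H4BrNO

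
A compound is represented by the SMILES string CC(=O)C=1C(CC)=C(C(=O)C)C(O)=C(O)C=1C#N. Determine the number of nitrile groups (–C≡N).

The nitrile motif appears at heavy-atom position 17 in the SMILES.
Other groups present: 2 hydroxyl, 2 ketone.
Nitrile count: 1.

1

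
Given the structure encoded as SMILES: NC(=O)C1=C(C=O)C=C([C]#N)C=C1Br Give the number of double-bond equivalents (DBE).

8

Molecular formula: C9H5BrN2O2.
DoU = (2C + 2 + N − H − X) / 2, where X is the halogen count and O/S are ignored.
    = (2·9 + 2 + 2 − 5 − 1) / 2 = 16 / 2 = 8.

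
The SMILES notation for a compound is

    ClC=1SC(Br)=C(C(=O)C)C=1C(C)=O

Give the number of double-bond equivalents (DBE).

5

Molecular formula: C8H6BrClO2S.
DoU = (2C + 2 + N − H − X) / 2, where X is the halogen count and O/S are ignored.
    = (2·8 + 2 + 0 − 6 − 2) / 2 = 10 / 2 = 5.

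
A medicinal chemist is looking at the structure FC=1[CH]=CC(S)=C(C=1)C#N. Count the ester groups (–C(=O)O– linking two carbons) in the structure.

0

Scan the SMILES for the ester motif — none present.
Groups that are present: 1 nitrile, 1 thiol.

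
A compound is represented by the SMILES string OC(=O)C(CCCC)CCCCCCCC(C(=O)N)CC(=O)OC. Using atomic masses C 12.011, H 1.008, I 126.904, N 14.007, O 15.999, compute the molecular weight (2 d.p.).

First, the molecular formula is C18H33NO5 (counting implicit H from valence).
  C: 18 × 12.011 = 216.198
  H: 33 × 1.008 = 33.264
  N: 1 × 14.007 = 14.007
  O: 5 × 15.999 = 79.995
Sum: 18×12.011 + 33×1.008 + 1×14.007 + 5×15.999 = 343.464 → 343.46 g/mol.

343.46 g/mol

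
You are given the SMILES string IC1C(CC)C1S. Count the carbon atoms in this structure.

5

Count every carbon token in the SMILES (each C, including those in ring-closure positions and inside branches).
Carbon count: 5.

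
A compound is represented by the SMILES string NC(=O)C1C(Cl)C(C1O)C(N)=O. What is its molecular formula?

Walk through each heavy atom and fill implicit hydrogens from standard valence (C 4, N 3, O 2, S 2, halogen 1):
  atom 1: N, bond orders sum to 1 (valence 3) → 2 H
  atom 2: C, bond orders sum to 4 (valence 4) → 0 H
  atom 3: O, bond orders sum to 2 (valence 2) → 0 H
  atom 4: C, bond orders sum to 3 (valence 4) → 1 H
  atom 5: C, bond orders sum to 3 (valence 4) → 1 H
  atom 6: Cl (halogen, monovalent) → 0 H
  atom 7: C, bond orders sum to 3 (valence 4) → 1 H
  atom 8: C, bond orders sum to 3 (valence 4) → 1 H
  atom 9: O, bond orders sum to 1 (valence 2) → 1 H
  atom 10: C, bond orders sum to 4 (valence 4) → 0 H
  atom 11: N, bond orders sum to 1 (valence 3) → 2 H
  atom 12: O, bond orders sum to 2 (valence 2) → 0 H
Totals → C:6, H:9, Cl:1, N:2, O:3.
In Hill order: C6H9ClN2O3.

C6H9ClN2O3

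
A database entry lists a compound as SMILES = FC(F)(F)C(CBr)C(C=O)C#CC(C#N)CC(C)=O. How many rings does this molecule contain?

In SMILES, each pair of matching ring-closure digits denotes one ring-closing bond; the number of such bonds equals the number of independent rings.
Ring-closure bonds here: 0.

0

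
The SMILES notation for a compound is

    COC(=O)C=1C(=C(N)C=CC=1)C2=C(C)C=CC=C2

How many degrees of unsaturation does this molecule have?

Molecular formula: C15H15NO2.
DoU = (2C + 2 + N − H − X) / 2, where X is the halogen count and O/S are ignored.
    = (2·15 + 2 + 1 − 15 − 0) / 2 = 18 / 2 = 9.

9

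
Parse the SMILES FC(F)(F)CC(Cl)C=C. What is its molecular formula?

Walk through each heavy atom and fill implicit hydrogens from standard valence (C 4, N 3, O 2, S 2, halogen 1):
  atom 1: F (halogen, monovalent) → 0 H
  atom 2: C, bond orders sum to 4 (valence 4) → 0 H
  atom 3: F (halogen, monovalent) → 0 H
  atom 4: F (halogen, monovalent) → 0 H
  atom 5: C, bond orders sum to 2 (valence 4) → 2 H
  atom 6: C, bond orders sum to 3 (valence 4) → 1 H
  atom 7: Cl (halogen, monovalent) → 0 H
  atom 8: C, bond orders sum to 3 (valence 4) → 1 H
  atom 9: C, bond orders sum to 2 (valence 4) → 2 H
Totals → C:5, H:6, Cl:1, F:3.
In Hill order: C5H6ClF3.

C5H6ClF3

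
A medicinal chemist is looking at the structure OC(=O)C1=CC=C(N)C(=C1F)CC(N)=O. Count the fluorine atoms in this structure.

Scan the SMILES for F atoms (remember two-letter symbols like Cl and Br are single atoms).
Fluorine count: 1.

1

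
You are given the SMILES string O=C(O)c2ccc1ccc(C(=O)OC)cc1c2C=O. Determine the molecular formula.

C14H10O5

Walk through each heavy atom and fill implicit hydrogens from standard valence (C 4, N 3, O 2, S 2, halogen 1); for lowercase aromatic atoms, an aromatic c carries 1 H when it has two neighbours and 0 H with three, and aromatic n carries 0 H:
  atom 1: O, bond orders sum to 2 (valence 2) → 0 H
  atom 2: C, bond orders sum to 4 (valence 4) → 0 H
  atom 3: O, bond orders sum to 1 (valence 2) → 1 H
  atom 4: aromatic c, 3 neighbours → 0 H
  atom 5: aromatic c, 2 neighbours → 1 H
  atom 6: aromatic c, 2 neighbours → 1 H
  atom 7: aromatic c, 3 neighbours → 0 H
  atom 8: aromatic c, 2 neighbours → 1 H
  atom 9: aromatic c, 2 neighbours → 1 H
  atom 10: aromatic c, 3 neighbours → 0 H
  atom 11: C, bond orders sum to 4 (valence 4) → 0 H
  atom 12: O, bond orders sum to 2 (valence 2) → 0 H
  atom 13: O, bond orders sum to 2 (valence 2) → 0 H
  atom 14: C, bond orders sum to 1 (valence 4) → 3 H
  atom 15: aromatic c, 2 neighbours → 1 H
  atom 16: aromatic c, 3 neighbours → 0 H
  atom 17: aromatic c, 3 neighbours → 0 H
  atom 18: C, bond orders sum to 3 (valence 4) → 1 H
  atom 19: O, bond orders sum to 2 (valence 2) → 0 H
Totals → C:14, H:10, O:5.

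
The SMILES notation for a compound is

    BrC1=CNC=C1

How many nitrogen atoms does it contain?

Scan the SMILES for N atoms (remember two-letter symbols like Cl and Br are single atoms).
Nitrogen count: 1.

1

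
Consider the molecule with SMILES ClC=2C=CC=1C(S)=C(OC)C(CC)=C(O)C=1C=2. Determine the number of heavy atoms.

17

Every atom symbol written in the SMILES (organic subset) is one heavy atom; implicit H are not written.
Heavy atoms by element → C:13, Cl:1, O:2, S:1.
Total: 17.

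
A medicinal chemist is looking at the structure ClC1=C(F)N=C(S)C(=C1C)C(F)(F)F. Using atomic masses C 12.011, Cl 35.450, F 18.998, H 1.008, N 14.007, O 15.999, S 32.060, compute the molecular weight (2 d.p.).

First, the molecular formula is C7H4ClF4NS (counting implicit H from valence).
  C: 7 × 12.011 = 84.077
  Cl: 1 × 35.450 = 35.450
  F: 4 × 18.998 = 75.992
  H: 4 × 1.008 = 4.032
  N: 1 × 14.007 = 14.007
  S: 1 × 32.060 = 32.060
Sum: 7×12.011 + 1×35.450 + 4×18.998 + 4×1.008 + 1×14.007 + 1×32.060 = 245.618 → 245.62 g/mol.

245.62 g/mol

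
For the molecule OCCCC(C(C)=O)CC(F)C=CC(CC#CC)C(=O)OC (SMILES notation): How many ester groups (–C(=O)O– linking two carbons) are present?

The ester motif appears at heavy-atom position 19 in the SMILES.
Other groups present: 1 alkene, 1 alkyne, 1 hydroxyl, 1 ketone.
Ester count: 1.

1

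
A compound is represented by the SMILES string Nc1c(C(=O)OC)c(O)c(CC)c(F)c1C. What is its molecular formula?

Walk through each heavy atom and fill implicit hydrogens from standard valence (C 4, N 3, O 2, S 2, halogen 1); for lowercase aromatic atoms, an aromatic c carries 1 H when it has two neighbours and 0 H with three, and aromatic n carries 0 H:
  atom 1: N, bond orders sum to 1 (valence 3) → 2 H
  atom 2: aromatic c, 3 neighbours → 0 H
  atom 3: aromatic c, 3 neighbours → 0 H
  atom 4: C, bond orders sum to 4 (valence 4) → 0 H
  atom 5: O, bond orders sum to 2 (valence 2) → 0 H
  atom 6: O, bond orders sum to 2 (valence 2) → 0 H
  atom 7: C, bond orders sum to 1 (valence 4) → 3 H
  atom 8: aromatic c, 3 neighbours → 0 H
  atom 9: O, bond orders sum to 1 (valence 2) → 1 H
  atom 10: aromatic c, 3 neighbours → 0 H
  atom 11: C, bond orders sum to 2 (valence 4) → 2 H
  atom 12: C, bond orders sum to 1 (valence 4) → 3 H
  atom 13: aromatic c, 3 neighbours → 0 H
  atom 14: F (halogen, monovalent) → 0 H
  atom 15: aromatic c, 3 neighbours → 0 H
  atom 16: C, bond orders sum to 1 (valence 4) → 3 H
Totals → C:11, H:14, F:1, N:1, O:3.

C11H14FNO3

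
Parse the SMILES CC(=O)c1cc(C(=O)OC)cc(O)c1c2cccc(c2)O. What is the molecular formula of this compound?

Walk through each heavy atom and fill implicit hydrogens from standard valence (C 4, N 3, O 2, S 2, halogen 1); for lowercase aromatic atoms, an aromatic c carries 1 H when it has two neighbours and 0 H with three, and aromatic n carries 0 H:
  atom 1: C, bond orders sum to 1 (valence 4) → 3 H
  atom 2: C, bond orders sum to 4 (valence 4) → 0 H
  atom 3: O, bond orders sum to 2 (valence 2) → 0 H
  atom 4: aromatic c, 3 neighbours → 0 H
  atom 5: aromatic c, 2 neighbours → 1 H
  atom 6: aromatic c, 3 neighbours → 0 H
  atom 7: C, bond orders sum to 4 (valence 4) → 0 H
  atom 8: O, bond orders sum to 2 (valence 2) → 0 H
  atom 9: O, bond orders sum to 2 (valence 2) → 0 H
  atom 10: C, bond orders sum to 1 (valence 4) → 3 H
  atom 11: aromatic c, 2 neighbours → 1 H
  atom 12: aromatic c, 3 neighbours → 0 H
  atom 13: O, bond orders sum to 1 (valence 2) → 1 H
  atom 14: aromatic c, 3 neighbours → 0 H
  atom 15: aromatic c, 3 neighbours → 0 H
  atom 16: aromatic c, 2 neighbours → 1 H
  atom 17: aromatic c, 2 neighbours → 1 H
  atom 18: aromatic c, 2 neighbours → 1 H
  atom 19: aromatic c, 3 neighbours → 0 H
  atom 20: aromatic c, 2 neighbours → 1 H
  atom 21: O, bond orders sum to 1 (valence 2) → 1 H
Totals → C:16, H:14, O:5.
In Hill order: C16H14O5.

C16H14O5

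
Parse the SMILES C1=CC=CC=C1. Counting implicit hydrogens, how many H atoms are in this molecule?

6

Walk through each heavy atom and fill implicit hydrogens from standard valence (C 4, N 3, O 2, S 2, halogen 1):
  atom 1: C, bond orders sum to 3 (valence 4) → 1 H
  atom 2: C, bond orders sum to 3 (valence 4) → 1 H
  atom 3: C, bond orders sum to 3 (valence 4) → 1 H
  atom 4: C, bond orders sum to 3 (valence 4) → 1 H
  atom 5: C, bond orders sum to 3 (valence 4) → 1 H
  atom 6: C, bond orders sum to 3 (valence 4) → 1 H
Total hydrogens: 6.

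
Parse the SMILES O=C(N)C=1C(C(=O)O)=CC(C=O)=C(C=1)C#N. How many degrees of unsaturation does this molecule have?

9

Molecular formula: C10H6N2O4.
DoU = (2C + 2 + N − H − X) / 2, where X is the halogen count and O/S are ignored.
    = (2·10 + 2 + 2 − 6 − 0) / 2 = 18 / 2 = 9.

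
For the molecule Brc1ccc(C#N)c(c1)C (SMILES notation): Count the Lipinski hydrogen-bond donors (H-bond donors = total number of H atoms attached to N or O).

0

Donors: find every N or O and count the H atoms it carries.
  atom 7 (N): bond orders sum to 3 → 0 H
Lipinski HBD = 0.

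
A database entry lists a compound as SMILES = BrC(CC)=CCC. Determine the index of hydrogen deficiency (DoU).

Molecular formula: C6H11Br.
DoU = (2C + 2 + N − H − X) / 2, where X is the halogen count and O/S are ignored.
    = (2·6 + 2 + 0 − 11 − 1) / 2 = 2 / 2 = 1.

1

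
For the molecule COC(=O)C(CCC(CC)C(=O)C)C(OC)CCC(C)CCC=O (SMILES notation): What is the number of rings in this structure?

In SMILES, each pair of matching ring-closure digits denotes one ring-closing bond; the number of such bonds equals the number of independent rings.
Ring-closure bonds here: 0.

0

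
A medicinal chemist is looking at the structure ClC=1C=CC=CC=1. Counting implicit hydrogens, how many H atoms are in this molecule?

5

Walk through each heavy atom and fill implicit hydrogens from standard valence (C 4, N 3, O 2, S 2, halogen 1):
  atom 1: Cl (halogen, monovalent) → 0 H
  atom 2: C, bond orders sum to 4 (valence 4) → 0 H
  atom 3: C, bond orders sum to 3 (valence 4) → 1 H
  atom 4: C, bond orders sum to 3 (valence 4) → 1 H
  atom 5: C, bond orders sum to 3 (valence 4) → 1 H
  atom 6: C, bond orders sum to 3 (valence 4) → 1 H
  atom 7: C, bond orders sum to 3 (valence 4) → 1 H
Total hydrogens: 5.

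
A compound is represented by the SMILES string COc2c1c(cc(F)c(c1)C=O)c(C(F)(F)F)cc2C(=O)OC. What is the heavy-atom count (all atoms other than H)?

Every atom symbol written in the SMILES (organic subset) is one heavy atom; implicit H are not written.
Heavy atoms by element → C:15, F:4, O:4.
Total: 23.

23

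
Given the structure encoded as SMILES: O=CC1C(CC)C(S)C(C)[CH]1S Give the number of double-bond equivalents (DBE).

Degree of unsaturation = (number of rings) + (number of π bonds).
Ring closures in the SMILES: 1.
π bonds: 1 double bond (each 1 DoU) → 1 DoU from unsaturation.
Total DoU = 1 + 1 = 2.

2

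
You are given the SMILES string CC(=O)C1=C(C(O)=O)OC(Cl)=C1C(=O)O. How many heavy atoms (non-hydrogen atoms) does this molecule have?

Every atom symbol written in the SMILES (organic subset) is one heavy atom; implicit H are not written.
Heavy atoms by element → C:8, Cl:1, O:6.
Total: 15.

15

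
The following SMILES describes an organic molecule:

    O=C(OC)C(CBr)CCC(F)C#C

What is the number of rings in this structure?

0

In SMILES, each pair of matching ring-closure digits denotes one ring-closing bond; the number of such bonds equals the number of independent rings.
Ring-closure bonds here: 0.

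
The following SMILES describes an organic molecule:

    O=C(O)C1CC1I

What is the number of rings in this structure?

In SMILES, each pair of matching ring-closure digits denotes one ring-closing bond; the number of such bonds equals the number of independent rings.
Ring-closure bonds here: 1.

1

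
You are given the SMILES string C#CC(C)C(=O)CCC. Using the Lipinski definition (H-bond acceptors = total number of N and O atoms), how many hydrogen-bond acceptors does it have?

N atoms: 0; O atoms: 1.
Lipinski HBA = 0 + 1 = 1.

1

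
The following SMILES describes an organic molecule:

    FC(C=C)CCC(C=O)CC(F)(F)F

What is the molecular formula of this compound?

C9H12F4O

Walk through each heavy atom and fill implicit hydrogens from standard valence (C 4, N 3, O 2, S 2, halogen 1):
  atom 1: F (halogen, monovalent) → 0 H
  atom 2: C, bond orders sum to 3 (valence 4) → 1 H
  atom 3: C, bond orders sum to 3 (valence 4) → 1 H
  atom 4: C, bond orders sum to 2 (valence 4) → 2 H
  atom 5: C, bond orders sum to 2 (valence 4) → 2 H
  atom 6: C, bond orders sum to 2 (valence 4) → 2 H
  atom 7: C, bond orders sum to 3 (valence 4) → 1 H
  atom 8: C, bond orders sum to 3 (valence 4) → 1 H
  atom 9: O, bond orders sum to 2 (valence 2) → 0 H
  atom 10: C, bond orders sum to 2 (valence 4) → 2 H
  atom 11: C, bond orders sum to 4 (valence 4) → 0 H
  atom 12: F (halogen, monovalent) → 0 H
  atom 13: F (halogen, monovalent) → 0 H
  atom 14: F (halogen, monovalent) → 0 H
Totals → C:9, H:12, F:4, O:1.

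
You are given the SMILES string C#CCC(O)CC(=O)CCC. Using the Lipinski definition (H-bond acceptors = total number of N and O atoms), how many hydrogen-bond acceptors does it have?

2

N atoms: 0; O atoms: 2.
Lipinski HBA = 0 + 2 = 2.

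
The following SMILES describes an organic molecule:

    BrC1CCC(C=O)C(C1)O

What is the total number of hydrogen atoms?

11

Walk through each heavy atom and fill implicit hydrogens from standard valence (C 4, N 3, O 2, S 2, halogen 1):
  atom 1: Br (halogen, monovalent) → 0 H
  atom 2: C, bond orders sum to 3 (valence 4) → 1 H
  atom 3: C, bond orders sum to 2 (valence 4) → 2 H
  atom 4: C, bond orders sum to 2 (valence 4) → 2 H
  atom 5: C, bond orders sum to 3 (valence 4) → 1 H
  atom 6: C, bond orders sum to 3 (valence 4) → 1 H
  atom 7: O, bond orders sum to 2 (valence 2) → 0 H
  atom 8: C, bond orders sum to 3 (valence 4) → 1 H
  atom 9: C, bond orders sum to 2 (valence 4) → 2 H
  atom 10: O, bond orders sum to 1 (valence 2) → 1 H
Total hydrogens: 11.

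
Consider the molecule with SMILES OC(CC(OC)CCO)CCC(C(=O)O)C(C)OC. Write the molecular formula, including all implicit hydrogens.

Walk through each heavy atom and fill implicit hydrogens from standard valence (C 4, N 3, O 2, S 2, halogen 1):
  atom 1: O, bond orders sum to 1 (valence 2) → 1 H
  atom 2: C, bond orders sum to 3 (valence 4) → 1 H
  atom 3: C, bond orders sum to 2 (valence 4) → 2 H
  atom 4: C, bond orders sum to 3 (valence 4) → 1 H
  atom 5: O, bond orders sum to 2 (valence 2) → 0 H
  atom 6: C, bond orders sum to 1 (valence 4) → 3 H
  atom 7: C, bond orders sum to 2 (valence 4) → 2 H
  atom 8: C, bond orders sum to 2 (valence 4) → 2 H
  atom 9: O, bond orders sum to 1 (valence 2) → 1 H
  atom 10: C, bond orders sum to 2 (valence 4) → 2 H
  atom 11: C, bond orders sum to 2 (valence 4) → 2 H
  atom 12: C, bond orders sum to 3 (valence 4) → 1 H
  atom 13: C, bond orders sum to 4 (valence 4) → 0 H
  atom 14: O, bond orders sum to 2 (valence 2) → 0 H
  atom 15: O, bond orders sum to 1 (valence 2) → 1 H
  atom 16: C, bond orders sum to 3 (valence 4) → 1 H
  atom 17: C, bond orders sum to 1 (valence 4) → 3 H
  atom 18: O, bond orders sum to 2 (valence 2) → 0 H
  atom 19: C, bond orders sum to 1 (valence 4) → 3 H
Totals → C:13, H:26, O:6.
In Hill order: C13H26O6.

C13H26O6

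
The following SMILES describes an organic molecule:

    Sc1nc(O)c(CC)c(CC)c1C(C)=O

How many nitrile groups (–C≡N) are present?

Scan the SMILES for the nitrile motif — none present.
Groups that are present: 1 hydroxyl, 1 ketone, 1 thiol.

0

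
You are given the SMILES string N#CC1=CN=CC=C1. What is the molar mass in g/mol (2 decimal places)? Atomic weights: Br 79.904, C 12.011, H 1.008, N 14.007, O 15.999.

104.11 g/mol

First, the molecular formula is C6H4N2 (counting implicit H from valence).
  C: 6 × 12.011 = 72.066
  H: 4 × 1.008 = 4.032
  N: 2 × 14.007 = 28.014
Sum: 6×12.011 + 4×1.008 + 2×14.007 = 104.112 → 104.11 g/mol.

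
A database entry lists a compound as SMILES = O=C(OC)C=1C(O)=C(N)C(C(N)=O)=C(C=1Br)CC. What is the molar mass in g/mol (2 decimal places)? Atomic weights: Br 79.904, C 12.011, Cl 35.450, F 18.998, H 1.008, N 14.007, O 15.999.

First, the molecular formula is C11H13BrN2O4 (counting implicit H from valence).
  Br: 1 × 79.904 = 79.904
  C: 11 × 12.011 = 132.121
  H: 13 × 1.008 = 13.104
  N: 2 × 14.007 = 28.014
  O: 4 × 15.999 = 63.996
Sum: 1×79.904 + 11×12.011 + 13×1.008 + 2×14.007 + 4×15.999 = 317.139 → 317.14 g/mol.

317.14 g/mol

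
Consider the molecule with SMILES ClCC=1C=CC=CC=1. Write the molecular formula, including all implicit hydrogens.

Walk through each heavy atom and fill implicit hydrogens from standard valence (C 4, N 3, O 2, S 2, halogen 1):
  atom 1: Cl (halogen, monovalent) → 0 H
  atom 2: C, bond orders sum to 2 (valence 4) → 2 H
  atom 3: C, bond orders sum to 4 (valence 4) → 0 H
  atom 4: C, bond orders sum to 3 (valence 4) → 1 H
  atom 5: C, bond orders sum to 3 (valence 4) → 1 H
  atom 6: C, bond orders sum to 3 (valence 4) → 1 H
  atom 7: C, bond orders sum to 3 (valence 4) → 1 H
  atom 8: C, bond orders sum to 3 (valence 4) → 1 H
Totals → C:7, H:7, Cl:1.
In Hill order: C7H7Cl.

C7H7Cl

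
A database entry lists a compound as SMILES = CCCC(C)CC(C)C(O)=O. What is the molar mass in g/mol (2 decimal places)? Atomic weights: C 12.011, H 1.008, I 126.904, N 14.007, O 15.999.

First, the molecular formula is C9H18O2 (counting implicit H from valence).
  C: 9 × 12.011 = 108.099
  H: 18 × 1.008 = 18.144
  O: 2 × 15.999 = 31.998
Sum: 9×12.011 + 18×1.008 + 2×15.999 = 158.241 → 158.24 g/mol.

158.24 g/mol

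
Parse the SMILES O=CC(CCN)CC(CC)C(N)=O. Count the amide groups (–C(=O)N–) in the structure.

1

The amide motif appears at heavy-atom position 11 in the SMILES.
Other groups present: 1 aldehyde, 1 primary amine.
Amide count: 1.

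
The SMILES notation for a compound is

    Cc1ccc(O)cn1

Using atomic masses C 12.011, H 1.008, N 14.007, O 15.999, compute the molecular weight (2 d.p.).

First, the molecular formula is C6H7NO (counting implicit H from valence).
  C: 6 × 12.011 = 72.066
  H: 7 × 1.008 = 7.056
  N: 1 × 14.007 = 14.007
  O: 1 × 15.999 = 15.999
Sum: 6×12.011 + 7×1.008 + 1×14.007 + 1×15.999 = 109.128 → 109.13 g/mol.

109.13 g/mol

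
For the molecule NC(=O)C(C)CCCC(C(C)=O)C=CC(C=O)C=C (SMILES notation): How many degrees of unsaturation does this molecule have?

Molecular formula: C15H23NO3.
DoU = (2C + 2 + N − H − X) / 2, where X is the halogen count and O/S are ignored.
    = (2·15 + 2 + 1 − 23 − 0) / 2 = 10 / 2 = 5.

5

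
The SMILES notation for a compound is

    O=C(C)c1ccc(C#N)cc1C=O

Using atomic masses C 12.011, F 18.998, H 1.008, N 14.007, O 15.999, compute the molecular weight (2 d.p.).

173.17 g/mol

First, the molecular formula is C10H7NO2 (counting implicit H from valence).
  C: 10 × 12.011 = 120.110
  H: 7 × 1.008 = 7.056
  N: 1 × 14.007 = 14.007
  O: 2 × 15.999 = 31.998
Sum: 10×12.011 + 7×1.008 + 1×14.007 + 2×15.999 = 173.171 → 173.17 g/mol.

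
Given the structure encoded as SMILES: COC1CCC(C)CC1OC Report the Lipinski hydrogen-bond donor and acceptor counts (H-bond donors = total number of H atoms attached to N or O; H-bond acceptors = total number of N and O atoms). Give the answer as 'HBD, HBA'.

0, 2

Donors: find every N or O and count the H atoms it carries.
  atom 2 (O): bond orders sum to 2 → 0 H
  atom 10 (O): bond orders sum to 2 → 0 H
Lipinski HBD = 0.
Acceptors: N atoms = 0, O atoms = 2 → HBA = 2.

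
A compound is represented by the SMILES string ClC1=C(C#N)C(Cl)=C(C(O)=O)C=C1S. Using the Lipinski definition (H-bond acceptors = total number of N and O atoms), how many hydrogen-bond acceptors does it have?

3

N atoms: 1; O atoms: 2.
Lipinski HBA = 1 + 2 = 3.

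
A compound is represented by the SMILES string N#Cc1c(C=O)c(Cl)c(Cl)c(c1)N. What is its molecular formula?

Walk through each heavy atom and fill implicit hydrogens from standard valence (C 4, N 3, O 2, S 2, halogen 1); for lowercase aromatic atoms, an aromatic c carries 1 H when it has two neighbours and 0 H with three, and aromatic n carries 0 H:
  atom 1: N, bond orders sum to 3 (valence 3) → 0 H
  atom 2: C, bond orders sum to 4 (valence 4) → 0 H
  atom 3: aromatic c, 3 neighbours → 0 H
  atom 4: aromatic c, 3 neighbours → 0 H
  atom 5: C, bond orders sum to 3 (valence 4) → 1 H
  atom 6: O, bond orders sum to 2 (valence 2) → 0 H
  atom 7: aromatic c, 3 neighbours → 0 H
  atom 8: Cl (halogen, monovalent) → 0 H
  atom 9: aromatic c, 3 neighbours → 0 H
  atom 10: Cl (halogen, monovalent) → 0 H
  atom 11: aromatic c, 3 neighbours → 0 H
  atom 12: aromatic c, 2 neighbours → 1 H
  atom 13: N, bond orders sum to 1 (valence 3) → 2 H
Totals → C:8, H:4, Cl:2, N:2, O:1.

C8H4Cl2N2O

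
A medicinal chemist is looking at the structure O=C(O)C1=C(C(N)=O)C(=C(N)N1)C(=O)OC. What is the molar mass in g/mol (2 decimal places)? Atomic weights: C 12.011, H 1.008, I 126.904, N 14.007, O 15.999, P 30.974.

227.18 g/mol

First, the molecular formula is C8H9N3O5 (counting implicit H from valence).
  C: 8 × 12.011 = 96.088
  H: 9 × 1.008 = 9.072
  N: 3 × 14.007 = 42.021
  O: 5 × 15.999 = 79.995
Sum: 8×12.011 + 9×1.008 + 3×14.007 + 5×15.999 = 227.176 → 227.18 g/mol.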